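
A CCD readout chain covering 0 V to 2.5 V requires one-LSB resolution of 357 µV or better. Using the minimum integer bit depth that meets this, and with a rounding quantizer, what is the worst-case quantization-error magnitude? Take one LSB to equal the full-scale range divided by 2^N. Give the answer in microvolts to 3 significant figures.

Span = 2.5 V.
Need 2^N ≥ 2.5 V / 357 µV = 7003 → N_min = 13.
Step size = 2.5/8192 V = 305.18 µV.
Max error for round-to-nearest is LSB/2 = 153 µV.

153 µV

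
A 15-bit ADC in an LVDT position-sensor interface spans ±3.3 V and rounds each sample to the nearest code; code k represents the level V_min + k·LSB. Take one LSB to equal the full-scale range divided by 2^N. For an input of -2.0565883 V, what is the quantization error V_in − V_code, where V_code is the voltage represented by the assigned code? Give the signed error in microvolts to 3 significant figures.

+70.6 µV

Range = 3.3 − (-3.3) = 6.6 V. LSB = 6.6 V / 2^15 ≈ 201.4 µV.
Position in LSBs: (-2.0565883 − (-3.3)) × 32768/6.6 = 6173.3507; rounding gives k = 6173.
V_code = -3.3 + (6173/32768) × 6.6 = -2.0566589355 V.
V_in − V_code = -2.0565883 − (-2.0566589355) = +70.6 µV.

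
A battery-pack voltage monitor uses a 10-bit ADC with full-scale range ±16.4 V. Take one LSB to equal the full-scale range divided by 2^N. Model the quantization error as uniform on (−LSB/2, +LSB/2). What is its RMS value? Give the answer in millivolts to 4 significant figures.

9.247 mV

The full-scale span is 16.4 − (-16.4) = 32.8 V.
LSB = 32.8 V ÷ 2^10 = 32.8/1024 V = 32.0313 mV.
σ_q = LSB/√12 = 32.0313 mV/3.4641 = 9.247 mV.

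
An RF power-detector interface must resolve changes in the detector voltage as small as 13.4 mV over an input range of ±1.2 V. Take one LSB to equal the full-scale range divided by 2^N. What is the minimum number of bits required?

Span: 1.2 V − (-1.2 V) = 2.4 V.
Required number of levels: 2.4/13.4 mV = 179.10; smallest N with 2^N ≥ that is 8.

8 bits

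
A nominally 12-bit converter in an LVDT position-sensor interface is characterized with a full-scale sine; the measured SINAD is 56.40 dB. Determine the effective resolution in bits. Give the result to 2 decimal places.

Inverting SNR = 6.02 N + 1.76: N_eff = (56.40 − 1.76)/6.02 = 9.0764.

9.08 bits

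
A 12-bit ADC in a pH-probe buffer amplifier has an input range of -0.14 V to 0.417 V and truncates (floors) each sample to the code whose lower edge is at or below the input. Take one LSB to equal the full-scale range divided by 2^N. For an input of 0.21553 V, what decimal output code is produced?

2614

Range = 0.417 − (-0.14) = 0.557 V. LSB = 0.557 V / 2^12 ≈ 136.0 µV.
code = ⌊(V_in − V_min)/LSB⌋ = ⌊(V_in − V_min) × 2^12 / range⌋
     = ⌊(0.21553 − (-0.14)) × 4096 / 0.557⌋ = ⌊0.35553 × 4096/0.557⌋
     = ⌊2614.454⌋ = 2614.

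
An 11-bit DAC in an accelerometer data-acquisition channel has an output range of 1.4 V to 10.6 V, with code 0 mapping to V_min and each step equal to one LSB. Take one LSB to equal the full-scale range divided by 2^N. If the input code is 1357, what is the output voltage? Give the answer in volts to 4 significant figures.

7.496 V

Full-scale range = 10.6 V − (1.4 V) = 9.2 V. LSB = 9.2 V / 2^11.
V_out = 1.4 + 1357 × (9.2/2048) V
      = 1.4 + 6.09590 = 7.49590 V.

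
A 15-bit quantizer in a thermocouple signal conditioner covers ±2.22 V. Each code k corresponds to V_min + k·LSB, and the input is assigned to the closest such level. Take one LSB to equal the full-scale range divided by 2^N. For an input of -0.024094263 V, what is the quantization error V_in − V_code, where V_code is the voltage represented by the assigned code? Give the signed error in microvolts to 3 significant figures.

+24.4 µV

The full-scale span is 2.22 − (-2.22) = 4.44 V. LSB = 4.44 V / 2^15 ≈ 135.5 µV.
(V_in − V_min)/LSB = (-0.024094263 − (-2.22)) × 32768/4.44 = 16206.1800 → nearest code k = 16206.
V_code = V_min + k × range/2^15 = -2.22 + 16206 × 4.44/32768 = -0.024118652344 V.
Error = V_in − V_code = -0.024094263 − (-0.024118652344) = +24.4 µV.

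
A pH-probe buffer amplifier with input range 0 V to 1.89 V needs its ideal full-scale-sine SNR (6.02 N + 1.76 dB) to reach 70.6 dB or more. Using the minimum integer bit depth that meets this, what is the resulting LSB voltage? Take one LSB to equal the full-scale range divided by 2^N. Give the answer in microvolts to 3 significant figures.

Full-scale range = 1.89 V.
N ≥ (70.6 − 1.76)/6.02 = 11.435 → N_min = 12.
Step size = 1.89/4096 V = 461 µV.

461 µV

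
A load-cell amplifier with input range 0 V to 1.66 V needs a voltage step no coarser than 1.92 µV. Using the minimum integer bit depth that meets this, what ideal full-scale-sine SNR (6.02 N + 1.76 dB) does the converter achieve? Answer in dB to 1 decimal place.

Full-scale range = 1.66 V.
1.66 V / 1.92 µV = 864600. Since 2^19 = 524288 and 2^20 = 1048576, N = 20.
SNR = 6.02 × 20 + 1.76 = 122.16 dB.

122.2 dB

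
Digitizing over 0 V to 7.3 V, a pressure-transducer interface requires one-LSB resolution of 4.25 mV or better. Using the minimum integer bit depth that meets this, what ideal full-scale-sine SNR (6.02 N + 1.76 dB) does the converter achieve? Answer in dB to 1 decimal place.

68.0 dB

Span = 7.3 V.
Required number of levels: 7.3/4.25 mV = 1717.6; smallest N with 2^N ≥ that is 11.
Ideal SNR at N = 11: 6.02·11 + 1.76 = 68.0 dB.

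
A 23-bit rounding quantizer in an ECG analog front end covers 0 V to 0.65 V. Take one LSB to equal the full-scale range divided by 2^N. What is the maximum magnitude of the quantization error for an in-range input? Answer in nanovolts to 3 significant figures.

38.7 nV

V_FS = 0.65 V.
One LSB is 0.65 V / 8388608 = 77.486 nV.
Worst-case error for round-to-nearest is half an LSB: 38.7 nV.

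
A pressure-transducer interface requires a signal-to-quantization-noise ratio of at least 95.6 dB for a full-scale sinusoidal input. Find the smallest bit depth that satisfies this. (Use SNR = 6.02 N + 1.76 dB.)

Required N = ⌈(95.6 − 1.76)/6.02⌉ = ⌈15.588⌉ = 16.

16 bits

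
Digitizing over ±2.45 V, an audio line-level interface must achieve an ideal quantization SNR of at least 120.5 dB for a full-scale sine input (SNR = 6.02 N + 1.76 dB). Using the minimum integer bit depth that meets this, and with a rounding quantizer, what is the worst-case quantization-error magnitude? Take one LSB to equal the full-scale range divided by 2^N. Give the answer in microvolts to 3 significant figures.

2.34 µV

Full-scale range = 2.45 V − (-2.45 V) = 4.9 V.
Solving 6.02 N ≥ 120.5 − 1.76: N ≥ 19.724. Round up → N = 20.
Step size = 4.9/1048576 V = 4.6730 µV.
Half an LSB is 2.34 µV.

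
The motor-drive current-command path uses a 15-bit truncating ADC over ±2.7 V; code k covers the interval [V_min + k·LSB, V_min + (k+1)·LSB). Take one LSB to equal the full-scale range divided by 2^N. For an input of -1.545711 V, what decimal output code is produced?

7004

The full-scale span is 2.7 − (-2.7) = 5.4 V. LSB = 5.4 V / 2^15 ≈ 164.8 µV.
(V_in − V_min) × 2^15/range = (-1.545711 − (-2.7)) × 32768/5.4 = 7004.397.
Floor → code = 7004.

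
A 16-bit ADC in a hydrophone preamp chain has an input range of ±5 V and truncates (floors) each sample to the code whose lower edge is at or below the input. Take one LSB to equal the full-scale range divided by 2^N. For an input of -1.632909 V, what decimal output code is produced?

22066

Range = 5 − (-5) = 10 V. LSB = 10 V / 2^16 ≈ 152.6 µV.
V_in − V_min = -1.632909 − (-5) = 3.367091 V.
Divide by LSB: 3.367091 × 65536/10 = 22066.5676.
Truncating gives code 22066.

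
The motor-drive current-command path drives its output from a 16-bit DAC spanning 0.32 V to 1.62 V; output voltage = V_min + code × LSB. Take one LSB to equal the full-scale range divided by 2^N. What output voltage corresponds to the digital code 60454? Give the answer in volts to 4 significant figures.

1.519 V

Full-scale range = 1.62 V − (0.32 V) = 1.3 V. LSB = 1.3 V / 2^16.
V_out = V_min + code × LSB = 0.32 V + 60454 × 1.3 V / 65536
      = 0.32 V + 1.19919 V = 1.51919 V.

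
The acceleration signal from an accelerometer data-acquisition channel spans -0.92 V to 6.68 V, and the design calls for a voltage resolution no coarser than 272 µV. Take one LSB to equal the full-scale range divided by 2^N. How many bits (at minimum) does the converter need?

Full-scale range = 6.68 V − (-0.92 V) = 7.6 V.
7.6 V / 272 µV = 27940. Since 2^14 = 16384 and 2^15 = 32768, N = 15.

15 bits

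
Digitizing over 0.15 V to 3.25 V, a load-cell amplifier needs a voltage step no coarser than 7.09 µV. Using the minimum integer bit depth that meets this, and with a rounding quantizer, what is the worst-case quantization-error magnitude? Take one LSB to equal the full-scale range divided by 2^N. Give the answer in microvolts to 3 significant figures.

Span: 3.25 V − (0.15 V) = 3.1 V.
Levels needed ≥ 3.1/7.09 µV = 437200. 2^19 = 524288 suffices, so N_min = 19.
LSB = 3.1 V ÷ 2^19 = 3.1/524288 V = 5.9128 µV.
Half an LSB is 2.96 µV.

2.96 µV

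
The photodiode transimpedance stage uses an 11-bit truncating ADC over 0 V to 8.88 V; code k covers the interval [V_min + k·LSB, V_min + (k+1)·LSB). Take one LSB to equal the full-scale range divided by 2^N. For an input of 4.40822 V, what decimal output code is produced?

V_FS = 8.88 V. LSB = 8.88 V / 2^11 ≈ 4.336 mV.
(V_in − V_min) × 2^11/range = (4.40822 − (0)) × 2048/8.88 = 1016.671.
Floor → code = 1016.

1016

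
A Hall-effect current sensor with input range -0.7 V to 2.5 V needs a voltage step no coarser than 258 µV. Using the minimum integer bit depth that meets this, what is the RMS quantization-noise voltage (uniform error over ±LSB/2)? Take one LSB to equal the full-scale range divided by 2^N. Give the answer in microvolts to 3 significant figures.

56.4 µV

Range = 2.5 − (-0.7) = 3.2 V.
Levels needed ≥ 3.2/258 µV = 12400. 2^14 = 16384 suffices, so N_min = 14.
Step size = 3.2/16384 V = 195.31 µV.
V_rms = LSB/√12 = 56.4 µV.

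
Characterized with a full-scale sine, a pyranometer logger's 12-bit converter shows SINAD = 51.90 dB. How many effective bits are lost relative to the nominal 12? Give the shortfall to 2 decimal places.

N_eff = (51.90 − 1.76)/6.02 = 8.3289 bits.
Lost resolution: 12 − 8.3289 = 3.6711 bits.

3.67 bits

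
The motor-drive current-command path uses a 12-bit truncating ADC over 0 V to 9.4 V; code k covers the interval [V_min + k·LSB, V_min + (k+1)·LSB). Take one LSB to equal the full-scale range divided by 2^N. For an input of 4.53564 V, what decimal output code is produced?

1976

Range is 9.4 V. LSB = 9.4 V / 2^12 ≈ 2.295 mV.
(V_in − V_min) × 2^12/range = (4.53564 − (0)) × 4096/9.4 = 1976.381.
Floor → code = 1976.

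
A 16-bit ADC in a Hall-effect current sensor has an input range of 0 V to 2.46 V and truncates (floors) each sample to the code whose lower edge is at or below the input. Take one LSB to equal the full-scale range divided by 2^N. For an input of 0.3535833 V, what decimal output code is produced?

Span = 2.46 V. LSB = 2.46 V / 2^16 ≈ 37.54 µV.
V_in − V_min = 0.3535833 − (0) = 0.3535833 V.
Divide by LSB: 0.3535833 × 65536/2.46 = 9419.6891.
Truncating gives code 9419.

9419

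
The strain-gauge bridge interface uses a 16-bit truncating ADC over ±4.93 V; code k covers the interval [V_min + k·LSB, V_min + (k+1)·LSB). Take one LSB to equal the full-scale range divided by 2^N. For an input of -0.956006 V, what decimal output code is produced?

Full-scale range = 4.93 V − (-4.93 V) = 9.86 V. LSB = 9.86 V / 2^16 ≈ 150.5 µV.
V_in − V_min = -0.956006 − (-4.93) = 3.973994 V.
Divide by LSB: 3.973994 × 65536/9.86 = 26413.7597.
Truncating gives code 26413.

26413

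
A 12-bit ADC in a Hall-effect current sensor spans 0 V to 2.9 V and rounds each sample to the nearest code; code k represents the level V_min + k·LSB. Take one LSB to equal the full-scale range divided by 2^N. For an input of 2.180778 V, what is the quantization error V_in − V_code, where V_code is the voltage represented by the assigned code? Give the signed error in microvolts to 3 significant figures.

+114 µV

Full-scale range = 2.9 V. LSB = 2.9 V / 2^12 ≈ 0.7080 mV.
(2.180778 − (0)) / LSB = 2.180778 × 4096/2.9 = 3080.1609. Nearest integer: k = 3080.
V_code = V_min + k × range/2^12 = 0 + 3080 × 2.9/4096 = 2.180664063 V.
e = 2.180778 − (2.180664063) = +114 µV.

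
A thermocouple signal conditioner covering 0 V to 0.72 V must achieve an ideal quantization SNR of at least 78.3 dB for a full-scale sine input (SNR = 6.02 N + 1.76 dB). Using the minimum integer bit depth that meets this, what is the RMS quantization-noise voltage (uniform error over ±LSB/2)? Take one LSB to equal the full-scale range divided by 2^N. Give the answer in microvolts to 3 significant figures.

25.4 µV

Span = 0.72 V.
6.02 N + 1.76 ≥ 78.3 gives N ≥ 12.714, so the minimum integer is 13.
LSB = 0.72 V ÷ 2^13 = 0.72/8192 V = 87.891 µV.
RMS noise = LSB/√12 = 25.4 µV.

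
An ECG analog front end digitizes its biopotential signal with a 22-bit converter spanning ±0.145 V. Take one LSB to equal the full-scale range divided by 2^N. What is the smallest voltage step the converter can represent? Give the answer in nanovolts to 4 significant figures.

69.14 nV

Span: 0.145 V − (-0.145 V) = 0.29 V.
2^22 = 4194304 levels.
LSB = 0.29 V ÷ 2^22 = 0.29/4194304 V = 69.14 nV.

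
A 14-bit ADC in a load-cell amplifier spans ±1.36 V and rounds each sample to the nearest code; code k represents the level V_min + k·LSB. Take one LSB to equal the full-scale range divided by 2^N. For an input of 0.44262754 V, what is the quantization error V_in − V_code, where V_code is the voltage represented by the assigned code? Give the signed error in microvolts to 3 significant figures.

The full-scale span is 1.36 − (-1.36) = 2.72 V. LSB = 2.72 V / 2^14 ≈ 166.0 µV.
(0.44262754 − (-1.36)) / LSB = 1.80262754 × 16384/2.72 = 10858.1800. Nearest integer: k = 10858.
Reconstructed level: -1.36 + 10858 × 2.72/16384 V = 0.44259765625 V.
Error = V_in − V_code = 0.44262754 − (0.44259765625) = +29.9 µV.

+29.9 µV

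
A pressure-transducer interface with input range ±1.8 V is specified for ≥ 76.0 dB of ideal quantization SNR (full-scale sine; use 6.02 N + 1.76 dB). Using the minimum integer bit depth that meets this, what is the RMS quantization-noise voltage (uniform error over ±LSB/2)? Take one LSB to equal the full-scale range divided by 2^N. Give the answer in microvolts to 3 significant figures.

Span: 1.8 V − (-1.8 V) = 3.6 V.
Required N = ⌈(76.0 − 1.76)/6.02⌉ = ⌈12.332⌉ = 13.
LSB = 3.6 V ÷ 2^13 = 3.6/8192 V = 439.45 µV.
RMS noise = LSB/√12 = 127 µV.

127 µV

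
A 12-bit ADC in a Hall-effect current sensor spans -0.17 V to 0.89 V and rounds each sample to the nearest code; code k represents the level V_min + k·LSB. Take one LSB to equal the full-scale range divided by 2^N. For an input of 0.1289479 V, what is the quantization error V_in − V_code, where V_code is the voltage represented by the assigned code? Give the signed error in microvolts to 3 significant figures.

Full-scale range = 0.89 V − (-0.17 V) = 1.06 V. LSB = 1.06 V / 2^12 ≈ 258.8 µV.
(0.1289479 − (-0.17)) / LSB = 0.2989479 × 4096/1.06 = 1155.1798. Nearest integer: k = 1155.
Reconstructed level: -0.17 + 1155 × 1.06/4096 V = 0.1289013672 V.
Error = V_in − V_code = 0.1289479 − (0.1289013672) = +46.5 µV.

+46.5 µV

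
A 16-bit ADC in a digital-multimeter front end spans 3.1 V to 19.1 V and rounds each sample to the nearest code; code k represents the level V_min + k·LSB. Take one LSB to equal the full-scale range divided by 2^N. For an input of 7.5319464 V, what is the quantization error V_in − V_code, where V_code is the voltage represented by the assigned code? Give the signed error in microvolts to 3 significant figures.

Span: 19.1 V − (3.1 V) = 16 V. LSB = 16 V / 2^16 ≈ 244.1 µV.
Position in LSBs: (7.5319464 − (3.1)) × 65536/16 = 18153.2525; rounding gives k = 18153.
V_code = 3.1 + (18153/65536) × 16 = 7.5318847656 V.
e = 7.5319464 − (7.5318847656) = +61.6 µV.

+61.6 µV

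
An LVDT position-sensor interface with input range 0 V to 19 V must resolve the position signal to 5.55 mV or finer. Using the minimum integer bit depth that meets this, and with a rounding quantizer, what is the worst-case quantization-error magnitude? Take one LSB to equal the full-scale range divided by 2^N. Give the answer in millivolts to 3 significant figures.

2.32 mV

Full-scale range = 19 V.
Required number of levels: 19/5.55 mV = 3423.4; smallest N with 2^N ≥ that is 12.
Step size = 19/4096 V = 4.6387 mV.
Half an LSB is 2.32 mV.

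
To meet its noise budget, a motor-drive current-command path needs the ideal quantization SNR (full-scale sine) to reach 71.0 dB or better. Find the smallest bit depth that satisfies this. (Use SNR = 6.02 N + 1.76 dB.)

N ≥ (71.0 − 1.76)/6.02 = 11.502 → N_min = 12.

12 bits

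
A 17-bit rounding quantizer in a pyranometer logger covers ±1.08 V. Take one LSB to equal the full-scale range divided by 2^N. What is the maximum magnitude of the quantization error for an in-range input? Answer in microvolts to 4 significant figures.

8.240 µV

Range = 1.08 − (-1.08) = 2.16 V.
Step size = 2.16/131072 V = 16.4795 µV.
|e|_max = LSB/2 = 8.240 µV.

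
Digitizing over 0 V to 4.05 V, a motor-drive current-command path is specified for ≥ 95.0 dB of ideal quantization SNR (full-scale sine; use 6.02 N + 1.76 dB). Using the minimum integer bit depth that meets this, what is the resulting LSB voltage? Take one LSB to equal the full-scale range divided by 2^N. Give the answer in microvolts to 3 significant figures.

61.8 µV

Full-scale range = 4.05 V.
N ≥ (95.0 − 1.76)/6.02 = 15.488 → N_min = 16.
LSB = 4.05 V / 2^16 = 61.8 µV.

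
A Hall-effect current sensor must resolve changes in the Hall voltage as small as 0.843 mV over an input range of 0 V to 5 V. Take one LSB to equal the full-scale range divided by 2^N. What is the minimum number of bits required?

V_FS = 5 V.
Need 2^N ≥ 5 V / 0.843 mV = 5931 → N_min = 13.

13 bits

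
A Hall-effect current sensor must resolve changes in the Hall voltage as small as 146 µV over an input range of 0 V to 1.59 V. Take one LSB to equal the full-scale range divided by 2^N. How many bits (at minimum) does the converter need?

Full-scale range = 1.59 V.
1.59 V / 146 µV = 10890. Since 2^13 = 8192 and 2^14 = 16384, N = 14.

14 bits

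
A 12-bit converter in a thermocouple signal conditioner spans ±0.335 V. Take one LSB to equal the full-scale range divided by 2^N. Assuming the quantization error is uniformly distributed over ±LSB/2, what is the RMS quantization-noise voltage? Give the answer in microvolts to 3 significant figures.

47.2 µV

Full-scale range = 0.335 V − (-0.335 V) = 0.67 V.
Step size = 0.67/4096 V = 163.57 µV.
RMS of a uniform error over width LSB is LSB/√12 = 47.2 µV.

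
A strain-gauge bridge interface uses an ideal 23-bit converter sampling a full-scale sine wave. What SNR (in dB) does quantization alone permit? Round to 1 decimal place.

SNR = 6.02·23 + 1.76 = 140.22 dB.

140.2 dB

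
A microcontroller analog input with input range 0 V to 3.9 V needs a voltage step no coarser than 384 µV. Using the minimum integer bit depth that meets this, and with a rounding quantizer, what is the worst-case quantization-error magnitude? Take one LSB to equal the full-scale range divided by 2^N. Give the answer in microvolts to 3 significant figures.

119 µV

Range is 3.9 V.
Need 2^N ≥ 3.9 V / 384 µV = 10160 → N_min = 14.
Step size = 3.9/16384 V = 238.04 µV.
Half an LSB is 119 µV.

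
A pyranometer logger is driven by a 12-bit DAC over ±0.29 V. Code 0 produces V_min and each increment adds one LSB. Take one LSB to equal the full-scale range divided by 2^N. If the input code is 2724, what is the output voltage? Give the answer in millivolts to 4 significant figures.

Range = 0.29 − (-0.29) = 0.58 V. LSB = 0.58 V / 2^12.
Output = V_min + (2724/4096) × range = -0.29 + 0.665039 × 0.58 V
      = -0.29 + 0.385723 = 0.0957227 V.

95.72 mV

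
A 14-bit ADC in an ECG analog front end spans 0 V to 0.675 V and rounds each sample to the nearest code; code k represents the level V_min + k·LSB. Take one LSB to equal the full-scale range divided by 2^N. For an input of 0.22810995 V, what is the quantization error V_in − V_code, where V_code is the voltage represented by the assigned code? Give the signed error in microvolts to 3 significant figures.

−7.42 µV

Range is 0.675 V. LSB = 0.675 V / 2^14 ≈ 41.20 µV.
Position in LSBs: (0.22810995 − (0)) × 16384/0.675 = 5536.8199; rounding gives k = 5537.
V_code = V_min + k × range/2^14 = 0 + 5537 × 0.675/16384 = 0.22811737061 V.
V_in − V_code = 0.22810995 − (0.22811737061) = −7.42 µV.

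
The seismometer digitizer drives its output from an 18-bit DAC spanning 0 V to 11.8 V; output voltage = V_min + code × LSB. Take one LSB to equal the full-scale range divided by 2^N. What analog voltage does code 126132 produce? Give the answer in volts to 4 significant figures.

Full-scale range = 11.8 V. LSB = 11.8 V / 2^18.
Output = V_min + (126132/262144) × range = 0 + 0.481155 × 11.8 V
      = 0 + 5.67763 = 5.67763 V.

5.678 V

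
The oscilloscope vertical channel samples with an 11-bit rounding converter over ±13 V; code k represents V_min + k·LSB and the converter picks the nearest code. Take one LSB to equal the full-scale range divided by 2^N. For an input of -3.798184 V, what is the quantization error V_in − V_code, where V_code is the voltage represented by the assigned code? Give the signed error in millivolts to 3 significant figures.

−2.29 mV

The full-scale span is 13 − (-13) = 26 V. LSB = 26 V / 2^11 ≈ 12.70 mV.
Position in LSBs: (-3.798184 − (-13)) × 2048/26 = 724.8200; rounding gives k = 725.
V_code = -13 + (725/2048) × 26 = -3.795898438 V.
e = -3.798184 − (-3.795898438) = −2.29 mV.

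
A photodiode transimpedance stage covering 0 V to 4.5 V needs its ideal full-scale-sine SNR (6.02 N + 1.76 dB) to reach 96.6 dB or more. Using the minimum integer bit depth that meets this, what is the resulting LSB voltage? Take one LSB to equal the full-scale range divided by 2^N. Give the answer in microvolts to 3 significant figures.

Range is 4.5 V.
6.02 N + 1.76 ≥ 96.6 gives N ≥ 15.754, so the minimum integer is 16.
One LSB is 4.5 V / 65536 = 68.7 µV.

68.7 µV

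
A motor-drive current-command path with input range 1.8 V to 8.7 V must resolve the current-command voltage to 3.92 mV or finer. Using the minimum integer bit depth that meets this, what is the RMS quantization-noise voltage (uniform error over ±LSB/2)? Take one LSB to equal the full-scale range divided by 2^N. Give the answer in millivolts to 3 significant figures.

The full-scale span is 8.7 − (1.8) = 6.9 V.
Required number of levels: 6.9/3.92 mV = 1760.2; smallest N with 2^N ≥ that is 11.
One LSB is 6.9 V / 2048 = 3.3691 mV.
RMS noise = LSB/√12 = 0.973 mV.

0.973 mV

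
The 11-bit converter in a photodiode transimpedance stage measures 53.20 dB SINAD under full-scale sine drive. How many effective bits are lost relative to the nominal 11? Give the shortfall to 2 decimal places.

2.46 bits

Effective bits = (53.20 − 1.76)/6.02 = 8.5449.
Lost resolution: 11 − 8.5449 = 2.4551 bits.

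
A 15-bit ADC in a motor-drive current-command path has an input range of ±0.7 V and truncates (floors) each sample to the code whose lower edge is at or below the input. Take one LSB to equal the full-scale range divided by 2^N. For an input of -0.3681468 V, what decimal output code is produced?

7767

Range = 0.7 − (-0.7) = 1.4 V. LSB = 1.4 V / 2^15 ≈ 42.72 µV.
code = ⌊(V_in − V_min)/LSB⌋ = ⌊(V_in − V_min) × 2^15 / range⌋
     = ⌊(-0.3681468 − (-0.7)) × 32768 / 1.4⌋ = ⌊0.3318532 × 32768/1.4⌋
     = ⌊7767.261⌋ = 7767.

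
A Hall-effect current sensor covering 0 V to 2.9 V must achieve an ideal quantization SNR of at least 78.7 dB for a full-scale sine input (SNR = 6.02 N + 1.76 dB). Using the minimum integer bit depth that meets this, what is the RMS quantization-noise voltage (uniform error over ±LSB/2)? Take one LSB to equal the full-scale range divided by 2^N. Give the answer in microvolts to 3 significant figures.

102 µV

Span = 2.9 V.
Solving 6.02 N ≥ 78.7 − 1.76: N ≥ 12.781. Round up → N = 13.
Step size = 2.9/8192 V = 354.00 µV.
RMS noise = LSB/√12 = 102 µV.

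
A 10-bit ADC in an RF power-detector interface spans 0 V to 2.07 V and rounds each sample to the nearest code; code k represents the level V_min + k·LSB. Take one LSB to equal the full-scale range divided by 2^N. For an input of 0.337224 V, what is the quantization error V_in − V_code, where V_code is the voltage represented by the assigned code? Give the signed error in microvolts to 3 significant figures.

−364 µV

V_FS = 2.07 V. LSB = 2.07 V / 2^10 ≈ 2.021 mV.
(V_in − V_min)/LSB = (0.337224 − (0)) × 1024/2.07 = 166.8200 → nearest code k = 167.
V_code = 0 + (167/1024) × 2.07 = 0.3375878906 V.
Error = V_in − V_code = 0.337224 − (0.3375878906) = −364 µV.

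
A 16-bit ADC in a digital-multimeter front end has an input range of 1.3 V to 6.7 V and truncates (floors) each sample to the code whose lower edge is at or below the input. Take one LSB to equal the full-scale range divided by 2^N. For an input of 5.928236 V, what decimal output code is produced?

The full-scale span is 6.7 − (1.3) = 5.4 V. LSB = 5.4 V / 2^16 ≈ 82.40 µV.
code = ⌊(V_in − V_min)/LSB⌋ = ⌊(V_in − V_min) × 2^16 / range⌋
     = ⌊(5.928236 − (1.3)) × 65536 / 5.4⌋ = ⌊4.628236 × 65536/5.4⌋
     = ⌊56169.643⌋ = 56169.

56169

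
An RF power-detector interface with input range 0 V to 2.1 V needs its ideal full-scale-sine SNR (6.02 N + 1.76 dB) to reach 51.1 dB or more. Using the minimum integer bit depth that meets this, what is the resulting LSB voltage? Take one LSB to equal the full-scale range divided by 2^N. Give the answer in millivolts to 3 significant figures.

4.10 mV

Range is 2.1 V.
Required N = ⌈(51.1 − 1.76)/6.02⌉ = ⌈8.196⌉ = 9.
Step size = 2.1/512 V = 4.10 mV.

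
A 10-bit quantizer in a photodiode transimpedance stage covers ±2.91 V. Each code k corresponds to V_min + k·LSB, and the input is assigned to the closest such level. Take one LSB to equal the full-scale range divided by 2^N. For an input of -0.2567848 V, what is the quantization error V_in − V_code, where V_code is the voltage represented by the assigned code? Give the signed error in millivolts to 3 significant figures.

Full-scale range = 2.91 V − (-2.91 V) = 5.82 V. LSB = 5.82 V / 2^10 ≈ 5.684 mV.
(V_in − V_min)/LSB = (-0.2567848 − (-2.91)) × 1024/5.82 = 466.8200 → nearest code k = 467.
V_code = -2.91 + (467/1024) × 5.82 = -0.2557617188 V.
e = -0.2567848 − (-0.2557617188) = −1.02 mV.

−1.02 mV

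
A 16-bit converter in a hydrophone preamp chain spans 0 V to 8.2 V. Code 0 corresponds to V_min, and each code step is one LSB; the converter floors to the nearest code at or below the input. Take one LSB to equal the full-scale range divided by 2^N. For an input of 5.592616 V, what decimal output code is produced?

44697

Full-scale range = 8.2 V. LSB = 8.2 V / 2^16 ≈ 125.1 µV.
code = ⌊(V_in − V_min)/LSB⌋ = ⌊(V_in − V_min) × 2^16 / range⌋
     = ⌊(5.592616 − (0)) × 65536 / 8.2⌋ = ⌊5.592616 × 65536/8.2⌋
     = ⌊44697.278⌋ = 44697.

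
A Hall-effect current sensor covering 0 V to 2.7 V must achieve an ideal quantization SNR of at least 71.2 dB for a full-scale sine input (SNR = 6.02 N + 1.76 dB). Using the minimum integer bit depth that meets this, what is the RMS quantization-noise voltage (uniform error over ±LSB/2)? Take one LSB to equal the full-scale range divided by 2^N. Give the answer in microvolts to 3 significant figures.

190 µV

Full-scale range = 2.7 V.
Solving 6.02 N ≥ 71.2 − 1.76: N ≥ 11.535. Round up → N = 12.
One LSB is 2.7 V / 4096 = 0.65918 mV.
σ_q = LSB/√12 = 0.65918 mV/3.4641 = 190 µV.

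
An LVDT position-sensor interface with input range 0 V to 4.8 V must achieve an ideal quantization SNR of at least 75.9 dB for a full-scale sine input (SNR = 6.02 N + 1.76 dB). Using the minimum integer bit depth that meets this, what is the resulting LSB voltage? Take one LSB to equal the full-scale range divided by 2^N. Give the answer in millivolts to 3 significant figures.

Full-scale range = 4.8 V.
N ≥ (75.9 − 1.76)/6.02 = 12.316 → N_min = 13.
Step size = 4.8/8192 V = 0.586 mV.

0.586 mV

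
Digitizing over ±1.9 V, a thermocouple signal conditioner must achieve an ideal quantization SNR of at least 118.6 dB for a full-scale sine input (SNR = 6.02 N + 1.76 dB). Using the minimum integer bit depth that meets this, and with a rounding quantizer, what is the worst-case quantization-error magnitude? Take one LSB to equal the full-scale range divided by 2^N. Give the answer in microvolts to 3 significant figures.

1.81 µV

The full-scale span is 1.9 − (-1.9) = 3.8 V.
Solving 6.02 N ≥ 118.6 − 1.76: N ≥ 19.409. Round up → N = 20.
Step size = 3.8/1048576 V = 3.6240 µV.
|e|_max = LSB/2 = 1.81 µV.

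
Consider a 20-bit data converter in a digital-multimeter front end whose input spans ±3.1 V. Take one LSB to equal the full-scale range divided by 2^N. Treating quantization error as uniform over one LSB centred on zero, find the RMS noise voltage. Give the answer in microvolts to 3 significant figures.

1.71 µV

Span: 3.1 V − (-3.1 V) = 6.2 V.
LSB = 6.2 V ÷ 2^20 = 6.2/1048576 V = 5.9128 µV.
V_rms = LSB/√12 = 5.9128 µV / √12 = 1.71 µV.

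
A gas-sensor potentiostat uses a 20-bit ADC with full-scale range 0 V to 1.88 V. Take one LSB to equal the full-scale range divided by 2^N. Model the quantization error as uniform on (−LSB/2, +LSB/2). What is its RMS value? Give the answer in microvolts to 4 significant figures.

0.5176 µV

Range is 1.88 V.
LSB = 1.88 V / 2^20 = 1.79291 µV.
RMS of a uniform error over width LSB is LSB/√12 = 0.5176 µV.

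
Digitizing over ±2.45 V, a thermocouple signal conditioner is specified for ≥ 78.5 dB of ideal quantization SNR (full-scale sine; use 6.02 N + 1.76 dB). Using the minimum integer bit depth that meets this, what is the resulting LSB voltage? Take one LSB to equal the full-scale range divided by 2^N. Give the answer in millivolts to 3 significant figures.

0.598 mV

Full-scale range = 2.45 V − (-2.45 V) = 4.9 V.
6.02 N + 1.76 ≥ 78.5 gives N ≥ 12.748, so the minimum integer is 13.
One LSB is 4.9 V / 8192 = 0.598 mV.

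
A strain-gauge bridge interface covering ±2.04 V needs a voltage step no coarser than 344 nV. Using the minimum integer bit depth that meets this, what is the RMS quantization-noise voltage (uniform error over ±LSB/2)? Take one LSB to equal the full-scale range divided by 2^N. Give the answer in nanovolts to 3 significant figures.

70.2 nV

Full-scale range = 2.04 V − (-2.04 V) = 4.08 V.
Levels needed ≥ 4.08/344 nV = 1.186e7. 2^24 = 16777216 suffices, so N_min = 24.
One LSB is 4.08 V / 16777216 = 243.19 nV.
RMS noise = LSB/√12 = 70.2 nV.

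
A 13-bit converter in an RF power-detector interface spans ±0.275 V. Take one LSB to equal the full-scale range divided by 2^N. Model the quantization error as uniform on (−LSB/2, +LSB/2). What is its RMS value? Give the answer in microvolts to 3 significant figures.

19.4 µV

The full-scale span is 0.275 − (-0.275) = 0.55 V.
One LSB is 0.55 V / 8192 = 67.139 µV.
V_rms = LSB/√12 = 67.139 µV / √12 = 19.4 µV.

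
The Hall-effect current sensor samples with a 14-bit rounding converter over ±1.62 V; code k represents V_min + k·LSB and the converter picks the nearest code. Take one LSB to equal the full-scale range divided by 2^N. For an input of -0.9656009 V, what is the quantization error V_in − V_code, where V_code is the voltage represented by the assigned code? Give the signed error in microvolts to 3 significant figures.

+31.4 µV

Range = 1.62 − (-1.62) = 3.24 V. LSB = 3.24 V / 2^14 ≈ 197.8 µV.
(V_in − V_min)/LSB = (-0.9656009 − (-1.62)) × 16384/3.24 = 3309.1589 → nearest code k = 3309.
Reconstructed level: -1.62 + 3309 × 3.24/16384 V = -0.96563232422 V.
e = -0.9656009 − (-0.96563232422) = +31.4 µV.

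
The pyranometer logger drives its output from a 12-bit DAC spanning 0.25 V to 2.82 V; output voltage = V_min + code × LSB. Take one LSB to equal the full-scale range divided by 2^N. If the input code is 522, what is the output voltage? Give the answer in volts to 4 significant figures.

0.5775 V

The full-scale span is 2.82 − (0.25) = 2.57 V. LSB = 2.57 V / 2^12.
Output = V_min + (522/4096) × range = 0.25 + 0.127441 × 2.57 V
      = 0.25 V + 0.327524 V = 0.577524 V.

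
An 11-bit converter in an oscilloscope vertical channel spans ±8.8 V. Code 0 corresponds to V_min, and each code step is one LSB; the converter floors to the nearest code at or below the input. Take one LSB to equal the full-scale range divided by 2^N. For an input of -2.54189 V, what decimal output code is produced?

728

Full-scale range = 8.8 V − (-8.8 V) = 17.6 V. LSB = 17.6 V / 2^11 ≈ 8.594 mV.
(V_in − V_min) × 2^11/range = (-2.54189 − (-8.8)) × 2048/17.6 = 728.216.
Floor → code = 728.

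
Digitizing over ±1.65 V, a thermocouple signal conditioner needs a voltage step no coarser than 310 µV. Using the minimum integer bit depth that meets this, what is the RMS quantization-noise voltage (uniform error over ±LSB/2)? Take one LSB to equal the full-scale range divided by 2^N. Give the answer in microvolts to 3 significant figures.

Range = 1.65 − (-1.65) = 3.3 V.
Required number of levels: 3.3/310 µV = 10645; smallest N with 2^N ≥ that is 14.
One LSB is 3.3 V / 16384 = 201.42 µV.
σ_q = LSB/√12 = 201.42 µV/3.4641 = 58.1 µV.

58.1 µV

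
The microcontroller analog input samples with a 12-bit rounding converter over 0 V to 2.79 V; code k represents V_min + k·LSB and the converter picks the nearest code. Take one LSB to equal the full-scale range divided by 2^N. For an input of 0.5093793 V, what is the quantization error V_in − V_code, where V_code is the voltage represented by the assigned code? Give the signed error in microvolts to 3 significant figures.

−123 µV

Full-scale range = 2.79 V. LSB = 2.79 V / 2^12 ≈ 0.6812 mV.
Position in LSBs: (0.5093793 − (0)) × 4096/2.79 = 747.8199; rounding gives k = 748.
Reconstructed level: 0 + 748 × 2.79/4096 V = 0.5095019531 V.
V_in − V_code = 0.5093793 − (0.5095019531) = −123 µV.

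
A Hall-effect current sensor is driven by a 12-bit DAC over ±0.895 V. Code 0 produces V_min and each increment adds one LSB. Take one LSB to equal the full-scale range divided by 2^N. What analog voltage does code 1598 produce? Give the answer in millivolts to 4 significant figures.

Full-scale range = 0.895 V − (-0.895 V) = 1.79 V. LSB = 1.79 V / 2^12.
V_out = V_min + code × LSB = -0.895 V + 1598 × 1.79 V / 4096
      = -0.895 V + 0.698345 V = -0.196655 V.

-196.7 mV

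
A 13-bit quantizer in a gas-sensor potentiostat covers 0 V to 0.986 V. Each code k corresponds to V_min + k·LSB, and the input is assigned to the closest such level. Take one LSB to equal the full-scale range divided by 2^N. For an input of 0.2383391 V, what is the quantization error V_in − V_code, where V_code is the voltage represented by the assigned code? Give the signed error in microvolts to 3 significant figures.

Span = 0.986 V. LSB = 0.986 V / 2^13 ≈ 120.4 µV.
(0.2383391 − (0)) / LSB = 0.2383391 × 8192/0.986 = 1980.1967. Nearest integer: k = 1980.
Reconstructed level: 0 + 1980 × 0.986/8192 V = 0.2383154297 V.
e = 0.2383391 − (0.2383154297) = +23.7 µV.

+23.7 µV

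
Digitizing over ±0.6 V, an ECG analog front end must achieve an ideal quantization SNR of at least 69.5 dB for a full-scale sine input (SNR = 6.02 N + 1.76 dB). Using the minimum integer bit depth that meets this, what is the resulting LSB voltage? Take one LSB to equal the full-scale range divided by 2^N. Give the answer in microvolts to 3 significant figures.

293 µV

Full-scale range = 0.6 V − (-0.6 V) = 1.2 V.
Required N = ⌈(69.5 − 1.76)/6.02⌉ = ⌈11.252⌉ = 12.
Step size = 1.2/4096 V = 293 µV.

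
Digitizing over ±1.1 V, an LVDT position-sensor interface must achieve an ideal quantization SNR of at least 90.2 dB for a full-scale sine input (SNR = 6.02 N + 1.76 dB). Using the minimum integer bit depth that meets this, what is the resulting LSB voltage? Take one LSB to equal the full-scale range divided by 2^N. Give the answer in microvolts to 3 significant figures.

67.1 µV

Span: 1.1 V − (-1.1 V) = 2.2 V.
6.02 N + 1.76 ≥ 90.2 gives N ≥ 14.691, so the minimum integer is 15.
LSB = 2.2 V ÷ 2^15 = 2.2/32768 V = 67.1 µV.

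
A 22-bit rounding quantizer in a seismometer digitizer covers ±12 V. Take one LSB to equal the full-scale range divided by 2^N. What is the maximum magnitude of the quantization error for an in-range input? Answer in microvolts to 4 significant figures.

The full-scale span is 12 − (-12) = 24 V.
LSB = 24 V ÷ 2^22 = 24/4194304 V = 5.72205 µV.
A rounding quantizer has |error| ≤ LSB/2 = 2.861 µV.

2.861 µV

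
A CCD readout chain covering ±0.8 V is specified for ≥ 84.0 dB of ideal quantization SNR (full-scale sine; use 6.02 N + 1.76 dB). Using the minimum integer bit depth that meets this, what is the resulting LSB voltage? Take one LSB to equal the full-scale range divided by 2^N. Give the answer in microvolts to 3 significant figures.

97.7 µV

Span: 0.8 V − (-0.8 V) = 1.6 V.
Solving 6.02 N ≥ 84.0 − 1.76: N ≥ 13.661. Round up → N = 14.
Step size = 1.6/16384 V = 97.7 µV.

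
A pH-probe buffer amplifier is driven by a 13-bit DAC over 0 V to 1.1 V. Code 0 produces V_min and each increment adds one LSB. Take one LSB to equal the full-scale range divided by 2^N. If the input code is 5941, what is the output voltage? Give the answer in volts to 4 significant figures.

0.7977 V

V_FS = 1.1 V. LSB = 1.1 V / 2^13.
Output = V_min + (5941/8192) × range = 0 + 0.725220 × 1.1 V
      = 0 + 0.797742 = 0.797742 V.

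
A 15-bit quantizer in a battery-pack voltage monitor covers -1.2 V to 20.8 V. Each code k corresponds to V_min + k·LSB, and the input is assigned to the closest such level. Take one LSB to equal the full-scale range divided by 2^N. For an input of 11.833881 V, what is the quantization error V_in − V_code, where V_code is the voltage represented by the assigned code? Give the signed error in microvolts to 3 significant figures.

+251 µV

Span: 20.8 V − (-1.2 V) = 22 V. LSB = 22 V / 2^15 ≈ 0.6714 mV.
Position in LSBs: (11.833881 − (-1.2)) × 32768/22 = 19413.3733; rounding gives k = 19413.
V_code = -1.2 + (19413/32768) × 22 = 11.833630371 V.
e = 11.833881 − (11.833630371) = +251 µV.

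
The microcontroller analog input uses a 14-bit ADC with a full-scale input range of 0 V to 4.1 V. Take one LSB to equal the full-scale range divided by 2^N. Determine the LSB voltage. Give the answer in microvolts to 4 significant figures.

Full-scale range = 4.1 V.
There are 2^14 = 16384 steps.
One LSB is 4.1 V / 16384 = 250.2 µV.

250.2 µV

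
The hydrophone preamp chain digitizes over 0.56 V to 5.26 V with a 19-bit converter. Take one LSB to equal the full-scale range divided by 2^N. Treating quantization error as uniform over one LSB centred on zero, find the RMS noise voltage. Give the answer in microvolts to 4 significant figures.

Full-scale range = 5.26 V − (0.56 V) = 4.7 V.
One LSB is 4.7 V / 524288 = 8.96454 µV.
σ_q = LSB/√12 = 8.96454 µV/3.4641 = 2.588 µV.

2.588 µV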